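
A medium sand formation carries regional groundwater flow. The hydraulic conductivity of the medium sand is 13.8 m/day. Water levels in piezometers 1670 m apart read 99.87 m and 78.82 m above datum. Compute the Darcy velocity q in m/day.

0.174

Hydraulic gradient i = (99.87 − 78.82) / 1670 = 21.05 / 1670 = 0.01260.
Specific discharge q = K · i = 13.80 × 0.01260 = 0.1739 m/day.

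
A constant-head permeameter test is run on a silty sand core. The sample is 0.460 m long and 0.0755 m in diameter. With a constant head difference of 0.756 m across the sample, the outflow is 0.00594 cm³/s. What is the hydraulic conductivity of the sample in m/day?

Cross-sectional area A = π·(d/2)² = π × (0.0755/2)² = 0.004477 m².
Convert discharge: 0.00594 cm³/s = 5.940e-09 m³/s.
Darcy's law rearranged: K = Q·L / (A·Δh) = 5.940e-09 × 0.460 / (0.004477 × 0.756) = 8.073e-07 m/s = 0.06975 m/day.

0.0698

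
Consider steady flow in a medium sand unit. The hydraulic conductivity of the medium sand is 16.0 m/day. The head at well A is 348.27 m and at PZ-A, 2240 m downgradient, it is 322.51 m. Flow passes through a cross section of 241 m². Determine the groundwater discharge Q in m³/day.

44.3

Hydraulic gradient i = (348.27 − 322.51) / 2240 = 25.76 / 2240 = 0.01150.
Darcy's law: Q = K · A · i = 16.00 × 241.0 × 0.01150 = 44.34 m³/day.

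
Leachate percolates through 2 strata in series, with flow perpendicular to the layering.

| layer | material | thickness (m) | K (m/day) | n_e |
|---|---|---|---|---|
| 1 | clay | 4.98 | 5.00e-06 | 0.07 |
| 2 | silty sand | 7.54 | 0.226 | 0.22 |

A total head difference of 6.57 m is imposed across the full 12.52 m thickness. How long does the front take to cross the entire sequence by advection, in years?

With flow normal to the layers, continuity requires the same specific discharge q through every layer.
Σ(b_i/K_i) = 4.98/5.00e-06 + 7.54/0.226 = 9.960e+05 d.
q = Δh / Σ(b_i/K_i) = 6.57 / 9.960e+05 = 6.596e-06 m/day.
In each layer the seepage velocity is v_i = q/n_i, so the layer transit time is t_i = b_i·n_i / q:
  layer 1 (clay): t_1 = 4.98 × 0.07 / 6.596e-06 = 52849 d
  layer 2 (silty sand): t_2 = 7.54 × 0.22 / 6.596e-06 = 2.515e+05 d
Total t = Σ t_i = 3.043e+05 days = 833.2 years.

833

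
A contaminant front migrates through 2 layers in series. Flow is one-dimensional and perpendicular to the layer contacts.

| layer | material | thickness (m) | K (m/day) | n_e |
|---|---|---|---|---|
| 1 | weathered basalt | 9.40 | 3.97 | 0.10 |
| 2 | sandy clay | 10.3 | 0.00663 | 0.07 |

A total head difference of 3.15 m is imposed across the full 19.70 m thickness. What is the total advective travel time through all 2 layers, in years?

With flow normal to the layers, continuity requires the same specific discharge q through every layer.
Σ(b_i/K_i) = 9.40/3.97 + 10.3/0.00663 = 1556 d.
q = Δh / Σ(b_i/K_i) = 3.15 / 1556 = 0.002025 m/day.
In each layer the seepage velocity is v_i = q/n_i, so the layer transit time is t_i = b_i·n_i / q:
  layer 1 (weathered basalt): t_1 = 9.40 × 0.10 / 0.002025 = 464.3 d
  layer 2 (sandy clay): t_2 = 10.3 × 0.07 / 0.002025 = 356.1 d
Total t = Σ t_i = 820.4 days = 2.246 years.

2.25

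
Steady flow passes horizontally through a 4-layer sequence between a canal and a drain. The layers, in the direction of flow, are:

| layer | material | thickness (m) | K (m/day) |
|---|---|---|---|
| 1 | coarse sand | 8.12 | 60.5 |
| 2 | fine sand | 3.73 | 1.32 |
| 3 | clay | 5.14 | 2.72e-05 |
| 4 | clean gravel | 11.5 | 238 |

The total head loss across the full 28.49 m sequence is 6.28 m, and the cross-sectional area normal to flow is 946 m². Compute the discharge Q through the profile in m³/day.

Flow is perpendicular to layering, so the layers act in series and the equivalent K is the thickness-weighted harmonic mean.
Total thickness L = 8.12 + 3.73 + 5.14 + 11.5 = 28.49 m.
Σ(b_i/K_i) = 8.12/60.5 + 3.73/1.32 + 5.14/2.72e-05 + 11.5/238 = 1.890e+05 d.
K_eq = L / Σ(b_i/K_i) = 28.49 / 1.890e+05 = 0.0001508 m/day.
Q = K_eq · A · (Δh/L) = 0.0001508 × 946 × (6.28/28.49) = 0.03144 m³/day.

0.0314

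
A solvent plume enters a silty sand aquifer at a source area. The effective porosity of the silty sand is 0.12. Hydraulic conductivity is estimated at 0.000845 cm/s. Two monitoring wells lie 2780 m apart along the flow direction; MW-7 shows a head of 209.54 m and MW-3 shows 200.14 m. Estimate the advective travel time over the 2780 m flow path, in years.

370

Convert K: 0.000845 cm/s × 864 = 0.7301 m/day.
Hydraulic gradient i = (209.54 − 200.14) / 2780 = 9.4 / 2780 = 0.003381.
Darcy flux q = K · i = 0.7301 × 0.003381 = 0.002469 m/day.
Seepage velocity v = q / n_e = 0.002469 / 0.12 = 0.02057 m/day.
Travel time t = L / v = 2780 / 0.02057 = 1.351e+05 days = 370.0 years.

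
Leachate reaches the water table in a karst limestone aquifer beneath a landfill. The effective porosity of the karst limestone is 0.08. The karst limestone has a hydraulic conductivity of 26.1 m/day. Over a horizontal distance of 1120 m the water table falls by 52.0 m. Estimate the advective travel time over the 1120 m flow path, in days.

Hydraulic gradient i = Δh / L = 52.0 / 1120 = 0.04643.
Darcy flux q = K · i = 26.10 × 0.04643 = 1.212 m/day.
Seepage velocity v = q / n_e = 1.212 / 0.08 = 15.15 m/day.
Travel time t = L / v = 1120 / 15.15 = 73.94 days.

73.9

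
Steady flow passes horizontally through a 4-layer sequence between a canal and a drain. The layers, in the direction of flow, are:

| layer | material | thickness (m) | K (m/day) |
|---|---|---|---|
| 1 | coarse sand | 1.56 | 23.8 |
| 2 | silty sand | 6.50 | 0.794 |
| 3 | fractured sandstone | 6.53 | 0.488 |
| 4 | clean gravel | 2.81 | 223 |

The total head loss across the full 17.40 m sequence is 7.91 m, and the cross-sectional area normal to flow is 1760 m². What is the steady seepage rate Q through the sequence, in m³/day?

643

Flow is perpendicular to layering, so the layers act in series and the equivalent K is the thickness-weighted harmonic mean.
Total thickness L = 1.56 + 6.50 + 6.53 + 2.81 = 17.40 m.
Σ(b_i/K_i) = 1.56/23.8 + 6.50/0.794 + 6.53/0.488 + 2.81/223 = 21.65 d.
K_eq = L / Σ(b_i/K_i) = 17.40 / 21.65 = 0.8039 m/day.
Q = K_eq · A · (Δh/L) = 0.8039 × 1760 × (7.91/17.40) = 643.2 m³/day.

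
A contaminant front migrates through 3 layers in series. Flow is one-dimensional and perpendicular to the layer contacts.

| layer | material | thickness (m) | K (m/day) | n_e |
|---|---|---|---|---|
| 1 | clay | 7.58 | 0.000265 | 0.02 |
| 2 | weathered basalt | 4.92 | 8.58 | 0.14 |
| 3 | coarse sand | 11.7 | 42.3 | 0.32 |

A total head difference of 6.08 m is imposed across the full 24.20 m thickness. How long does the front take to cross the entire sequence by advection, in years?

With flow normal to the layers, continuity requires the same specific discharge q through every layer.
Σ(b_i/K_i) = 7.58/0.000265 + 4.92/8.58 + 11.7/42.3 = 28605 d.
q = Δh / Σ(b_i/K_i) = 6.08 / 28605 = 0.0002126 m/day.
In each layer the seepage velocity is v_i = q/n_i, so the layer transit time is t_i = b_i·n_i / q:
  layer 1 (clay): t_1 = 7.58 × 0.02 / 0.0002126 = 713.2 d
  layer 2 (weathered basalt): t_2 = 4.92 × 0.14 / 0.0002126 = 3241 d
  layer 3 (coarse sand): t_3 = 11.7 × 0.32 / 0.0002126 = 17614 d
Total t = Σ t_i = 21568 days = 59.05 years.

59.1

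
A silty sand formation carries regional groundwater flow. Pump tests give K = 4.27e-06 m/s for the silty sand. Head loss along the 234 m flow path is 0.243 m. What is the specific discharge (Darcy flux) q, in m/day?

0.000383

Convert K: 4.27e-06 m/s × 86400 = 0.3689 m/day.
Hydraulic gradient i = Δh / L = 0.243 / 234 = 0.001038.
Specific discharge q = K · i = 0.3689 × 0.001038 = 0.0003831 m/day.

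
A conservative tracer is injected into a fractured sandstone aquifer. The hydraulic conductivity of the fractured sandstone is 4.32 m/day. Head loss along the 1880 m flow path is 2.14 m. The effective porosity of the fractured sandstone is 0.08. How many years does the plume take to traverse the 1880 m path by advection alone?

83.7

Hydraulic gradient i = Δh / L = 2.14 / 1880 = 0.001138.
Darcy flux q = K · i = 4.320 × 0.001138 = 0.004917 m/day.
Seepage velocity v = q / n_e = 0.004917 / 0.08 = 0.06147 m/day.
Travel time t = L / v = 1880 / 0.06147 = 30585 days = 83.74 years.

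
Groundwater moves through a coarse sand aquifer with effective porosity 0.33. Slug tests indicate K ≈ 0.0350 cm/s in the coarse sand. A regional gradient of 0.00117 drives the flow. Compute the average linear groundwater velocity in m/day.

0.107

Convert K: 0.0350 cm/s × 864 = 30.24 m/day.
Hydraulic gradient i = 0.00117.
Darcy flux q = K · i = 30.24 × 0.001170 = 0.03538 m/day.
Seepage velocity v = q / n_e = 0.03538 / 0.33 = 0.1072 m/day.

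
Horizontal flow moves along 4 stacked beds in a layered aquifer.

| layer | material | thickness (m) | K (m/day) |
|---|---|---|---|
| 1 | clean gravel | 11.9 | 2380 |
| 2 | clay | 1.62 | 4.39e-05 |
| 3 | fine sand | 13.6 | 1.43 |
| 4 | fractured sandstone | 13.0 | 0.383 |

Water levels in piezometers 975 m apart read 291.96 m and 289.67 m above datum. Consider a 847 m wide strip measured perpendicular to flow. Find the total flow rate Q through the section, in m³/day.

Flow is parallel to layering, so each bed carries its own Darcy discharge and the transmissivities add.
Σ(K_i·b_i) = 2380×11.9 + 4.39e-05×1.62 + 1.43×13.6 + 0.383×13.0 = 28346 m²/day.
Hydraulic gradient i = (291.96 − 289.67) / 975 = 2.29 / 975 = 0.002349.
Q = Σ(K_i·b_i) · W · i = 28346 × 847 × 0.002349 = 56391 m³/day.

56400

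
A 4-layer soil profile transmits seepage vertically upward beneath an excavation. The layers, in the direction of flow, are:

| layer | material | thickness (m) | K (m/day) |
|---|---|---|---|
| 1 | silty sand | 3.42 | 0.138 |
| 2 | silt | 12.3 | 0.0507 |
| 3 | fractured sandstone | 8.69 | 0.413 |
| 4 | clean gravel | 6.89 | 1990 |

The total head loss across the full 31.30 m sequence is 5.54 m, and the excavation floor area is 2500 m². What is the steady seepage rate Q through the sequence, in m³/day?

Flow is perpendicular to layering, so the layers act in series and the equivalent K is the thickness-weighted harmonic mean.
Total thickness L = 3.42 + 12.3 + 8.69 + 6.89 = 31.30 m.
Σ(b_i/K_i) = 3.42/0.138 + 12.3/0.0507 + 8.69/0.413 + 6.89/1990 = 288.4 d.
K_eq = L / Σ(b_i/K_i) = 31.30 / 288.4 = 0.1085 m/day.
Q = K_eq · A · (Δh/L) = 0.1085 × 2500 × (5.54/31.30) = 48.02 m³/day.

48.0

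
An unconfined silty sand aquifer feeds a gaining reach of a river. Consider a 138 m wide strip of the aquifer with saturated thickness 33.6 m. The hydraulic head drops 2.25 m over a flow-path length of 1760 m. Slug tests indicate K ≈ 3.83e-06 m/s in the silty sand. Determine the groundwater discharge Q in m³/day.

1.96

Convert K: 3.83e-06 m/s × 86400 = 0.3309 m/day.
Cross-sectional area A = 138 × 33.6 = 4637 m².
Hydraulic gradient i = Δh / L = 2.25 / 1760 = 0.001278.
Darcy's law: Q = K · A · i = 0.3309 × 4637 × 0.001278 = 1.962 m³/day.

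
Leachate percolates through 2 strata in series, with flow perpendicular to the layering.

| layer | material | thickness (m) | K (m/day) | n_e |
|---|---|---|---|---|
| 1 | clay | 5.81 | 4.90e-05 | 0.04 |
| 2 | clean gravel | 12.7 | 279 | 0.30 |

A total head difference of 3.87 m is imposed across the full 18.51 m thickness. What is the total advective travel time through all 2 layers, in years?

With flow normal to the layers, continuity requires the same specific discharge q through every layer.
Σ(b_i/K_i) = 5.81/4.90e-05 + 12.7/279 = 1.186e+05 d.
q = Δh / Σ(b_i/K_i) = 3.87 / 1.186e+05 = 3.264e-05 m/day.
In each layer the seepage velocity is v_i = q/n_i, so the layer transit time is t_i = b_i·n_i / q:
  layer 1 (clay): t_1 = 5.81 × 0.04 / 3.264e-05 = 7120 d
  layer 2 (clean gravel): t_2 = 12.7 × 0.30 / 3.264e-05 = 1.167e+05 d
Total t = Σ t_i = 1.239e+05 days = 339.1 years.

339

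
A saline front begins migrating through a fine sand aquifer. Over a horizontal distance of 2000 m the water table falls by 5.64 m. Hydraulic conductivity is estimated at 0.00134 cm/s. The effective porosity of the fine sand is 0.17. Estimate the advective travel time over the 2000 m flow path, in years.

Convert K: 0.00134 cm/s × 864 = 1.158 m/day.
Hydraulic gradient i = Δh / L = 5.64 / 2000 = 0.002820.
Darcy flux q = K · i = 1.158 × 0.002820 = 0.003265 m/day.
Seepage velocity v = q / n_e = 0.003265 / 0.17 = 0.01921 m/day.
Travel time t = L / v = 2000 / 0.01921 = 1.041e+05 days = 285.1 years.

285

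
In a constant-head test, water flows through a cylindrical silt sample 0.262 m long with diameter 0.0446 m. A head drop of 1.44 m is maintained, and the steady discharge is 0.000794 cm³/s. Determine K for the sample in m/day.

Cross-sectional area A = π·(d/2)² = π × (0.0446/2)² = 0.001562 m².
Convert discharge: 0.000794 cm³/s = 7.940e-10 m³/s.
Darcy's law rearranged: K = Q·L / (A·Δh) = 7.940e-10 × 0.262 / (0.001562 × 1.44) = 9.247e-08 m/s = 0.007989 m/day.

0.00799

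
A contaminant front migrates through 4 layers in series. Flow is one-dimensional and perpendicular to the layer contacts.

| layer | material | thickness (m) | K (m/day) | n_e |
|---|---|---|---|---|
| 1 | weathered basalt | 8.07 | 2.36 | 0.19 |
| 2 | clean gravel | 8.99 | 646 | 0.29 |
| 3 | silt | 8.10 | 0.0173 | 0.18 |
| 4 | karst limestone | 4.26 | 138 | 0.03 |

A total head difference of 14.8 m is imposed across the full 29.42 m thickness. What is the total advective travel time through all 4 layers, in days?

With flow normal to the layers, continuity requires the same specific discharge q through every layer.
Σ(b_i/K_i) = 8.07/2.36 + 8.99/646 + 8.10/0.0173 + 4.26/138 = 471.7 d.
q = Δh / Σ(b_i/K_i) = 14.8 / 471.7 = 0.03138 m/day.
In each layer the seepage velocity is v_i = q/n_i, so the layer transit time is t_i = b_i·n_i / q:
  layer 1 (weathered basalt): t_1 = 8.07 × 0.19 / 0.03138 = 48.87 d
  layer 2 (clean gravel): t_2 = 8.99 × 0.29 / 0.03138 = 83.09 d
  layer 3 (silt): t_3 = 8.10 × 0.18 / 0.03138 = 46.47 d
  layer 4 (karst limestone): t_4 = 4.26 × 0.03 / 0.03138 = 4.073 d
Total t = Σ t_i = 182.5 days.

182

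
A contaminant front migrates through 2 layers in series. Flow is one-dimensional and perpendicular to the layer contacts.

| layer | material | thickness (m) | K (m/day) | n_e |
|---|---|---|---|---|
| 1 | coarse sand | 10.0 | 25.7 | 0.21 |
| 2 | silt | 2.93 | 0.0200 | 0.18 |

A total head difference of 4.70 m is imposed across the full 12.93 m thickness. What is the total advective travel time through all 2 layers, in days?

With flow normal to the layers, continuity requires the same specific discharge q through every layer.
Σ(b_i/K_i) = 10.0/25.7 + 2.93/0.0200 = 146.9 d.
q = Δh / Σ(b_i/K_i) = 4.70 / 146.9 = 0.03200 m/day.
In each layer the seepage velocity is v_i = q/n_i, so the layer transit time is t_i = b_i·n_i / q:
  layer 1 (coarse sand): t_1 = 10.0 × 0.21 / 0.03200 = 65.63 d
  layer 2 (silt): t_2 = 2.93 × 0.18 / 0.03200 = 16.48 d
Total t = Σ t_i = 82.11 days.

82.1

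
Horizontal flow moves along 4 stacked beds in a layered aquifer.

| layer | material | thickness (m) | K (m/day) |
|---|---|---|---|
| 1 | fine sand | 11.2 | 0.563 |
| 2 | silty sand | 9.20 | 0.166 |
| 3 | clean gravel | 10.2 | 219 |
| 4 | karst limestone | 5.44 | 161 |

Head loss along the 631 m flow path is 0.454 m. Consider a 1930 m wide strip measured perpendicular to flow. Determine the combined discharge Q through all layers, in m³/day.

4330

Flow is parallel to layering, so each bed carries its own Darcy discharge and the transmissivities add.
Σ(K_i·b_i) = 0.563×11.2 + 0.166×9.20 + 219×10.2 + 161×5.44 = 3117 m²/day.
Hydraulic gradient i = Δh / L = 0.454 / 631 = 0.0007195.
Q = Σ(K_i·b_i) · W · i = 3117 × 1930 × 0.0007195 = 4329 m³/day.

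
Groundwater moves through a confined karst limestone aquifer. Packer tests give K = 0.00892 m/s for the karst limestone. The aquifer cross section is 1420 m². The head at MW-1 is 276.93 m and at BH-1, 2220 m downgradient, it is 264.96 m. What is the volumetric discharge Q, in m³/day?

5900

Convert K: 0.00892 m/s × 86400 = 770.7 m/day.
Hydraulic gradient i = (276.93 − 264.96) / 2220 = 11.97 / 2220 = 0.005392.
Darcy's law: Q = K · A · i = 770.7 × 1420 × 0.005392 = 5901 m³/day.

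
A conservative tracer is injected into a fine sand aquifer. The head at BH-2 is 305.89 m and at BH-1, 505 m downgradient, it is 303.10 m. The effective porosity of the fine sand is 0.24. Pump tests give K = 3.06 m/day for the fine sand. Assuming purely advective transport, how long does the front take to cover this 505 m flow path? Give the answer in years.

19.6

Hydraulic gradient i = (305.89 − 303.10) / 505 = 2.79 / 505 = 0.005525.
Darcy flux q = K · i = 3.060 × 0.005525 = 0.01691 m/day.
Seepage velocity v = q / n_e = 0.01691 / 0.24 = 0.07044 m/day.
Travel time t = L / v = 505 / 0.07044 = 7169 days = 19.63 years.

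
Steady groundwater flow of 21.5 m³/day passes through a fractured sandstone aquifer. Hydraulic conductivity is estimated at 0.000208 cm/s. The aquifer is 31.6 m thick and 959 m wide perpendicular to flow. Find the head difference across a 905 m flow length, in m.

Convert K: 0.000208 cm/s × 864 = 0.1797 m/day.
Cross-sectional area A = 959 × 31.6 = 30304 m².
From Q = K·A·i, i = Q / (K·A) = 21.5 / (0.1797 × 30304) = 0.003948.
Head loss Δh = i · L = 0.003948 × 905 = 3.573 m.

3.57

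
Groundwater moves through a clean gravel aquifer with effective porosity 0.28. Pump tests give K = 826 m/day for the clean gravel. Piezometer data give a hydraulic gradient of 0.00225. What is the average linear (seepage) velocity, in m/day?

Hydraulic gradient i = 0.00225.
Darcy flux q = K · i = 826.0 × 0.002250 = 1.858 m/day.
Seepage velocity v = q / n_e = 1.858 / 0.28 = 6.637 m/day.

6.64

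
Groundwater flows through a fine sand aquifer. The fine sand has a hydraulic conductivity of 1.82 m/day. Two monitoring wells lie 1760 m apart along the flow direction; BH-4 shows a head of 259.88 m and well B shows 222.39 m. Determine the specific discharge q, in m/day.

0.0388

Hydraulic gradient i = (259.88 − 222.39) / 1760 = 37.49 / 1760 = 0.02130.
Specific discharge q = K · i = 1.820 × 0.02130 = 0.03877 m/day.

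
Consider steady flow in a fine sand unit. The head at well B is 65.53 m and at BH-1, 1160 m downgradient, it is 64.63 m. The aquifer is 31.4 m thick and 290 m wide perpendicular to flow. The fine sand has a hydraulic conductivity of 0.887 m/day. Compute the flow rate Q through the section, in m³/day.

Cross-sectional area A = 290 × 31.4 = 9106 m².
Hydraulic gradient i = (65.53 − 64.63) / 1160 = 0.9 / 1160 = 0.0007759.
Darcy's law: Q = K · A · i = 0.8870 × 9106 × 0.0007759 = 6.267 m³/day.

6.27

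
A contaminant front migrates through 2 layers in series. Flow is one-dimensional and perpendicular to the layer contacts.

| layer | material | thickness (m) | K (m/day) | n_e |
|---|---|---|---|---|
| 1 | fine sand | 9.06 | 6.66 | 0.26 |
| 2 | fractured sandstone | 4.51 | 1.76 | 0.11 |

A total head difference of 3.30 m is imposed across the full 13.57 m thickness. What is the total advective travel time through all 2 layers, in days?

With flow normal to the layers, continuity requires the same specific discharge q through every layer.
Σ(b_i/K_i) = 9.06/6.66 + 4.51/1.76 = 3.923 d.
q = Δh / Σ(b_i/K_i) = 3.30 / 3.923 = 0.8412 m/day.
In each layer the seepage velocity is v_i = q/n_i, so the layer transit time is t_i = b_i·n_i / q:
  layer 1 (fine sand): t_1 = 9.06 × 0.26 / 0.8412 = 2.800 d
  layer 2 (fractured sandstone): t_2 = 4.51 × 0.11 / 0.8412 = 0.5897 d
Total t = Σ t_i = 3.390 days.

3.39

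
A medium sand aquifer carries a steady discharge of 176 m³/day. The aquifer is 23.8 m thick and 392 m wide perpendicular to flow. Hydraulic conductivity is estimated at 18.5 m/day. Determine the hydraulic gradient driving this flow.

Cross-sectional area A = 392 × 23.8 = 9330 m².
From Q = K·A·i, i = Q / (K·A) = 176 / (18.50 × 9330) = 0.001020.

0.00102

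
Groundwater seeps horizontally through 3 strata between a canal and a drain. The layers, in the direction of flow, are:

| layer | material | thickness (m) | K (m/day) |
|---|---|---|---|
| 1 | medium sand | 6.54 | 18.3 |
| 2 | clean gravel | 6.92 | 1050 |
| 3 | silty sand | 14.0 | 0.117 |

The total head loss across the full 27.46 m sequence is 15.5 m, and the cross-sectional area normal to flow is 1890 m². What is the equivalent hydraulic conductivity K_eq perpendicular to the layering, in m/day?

Flow is perpendicular to layering, so the layers act in series and the equivalent K is the thickness-weighted harmonic mean.
Total thickness L = 6.54 + 6.92 + 14.0 = 27.46 m.
Σ(b_i/K_i) = 6.54/18.3 + 6.92/1050 + 14.0/0.117 = 120.0 d.
K_eq = L / Σ(b_i/K_i) = 27.46 / 120.0 = 0.2288 m/day.

0.229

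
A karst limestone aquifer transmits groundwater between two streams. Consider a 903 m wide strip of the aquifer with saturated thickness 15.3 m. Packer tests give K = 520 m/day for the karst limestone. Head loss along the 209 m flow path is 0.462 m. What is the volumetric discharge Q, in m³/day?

15900

Cross-sectional area A = 903 × 15.3 = 13816 m².
Hydraulic gradient i = Δh / L = 0.462 / 209 = 0.002211.
Darcy's law: Q = K · A · i = 520.0 × 13816 × 0.002211 = 15881 m³/day.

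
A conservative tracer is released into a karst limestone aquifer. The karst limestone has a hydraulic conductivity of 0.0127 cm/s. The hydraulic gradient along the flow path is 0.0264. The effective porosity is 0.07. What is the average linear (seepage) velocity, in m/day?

Convert K: 0.0127 cm/s × 864 = 10.97 m/day.
Hydraulic gradient i = 0.0264.
Darcy flux q = K · i = 10.97 × 0.02640 = 0.2897 m/day.
Seepage velocity v = q / n_e = 0.2897 / 0.07 = 4.138 m/day.

4.14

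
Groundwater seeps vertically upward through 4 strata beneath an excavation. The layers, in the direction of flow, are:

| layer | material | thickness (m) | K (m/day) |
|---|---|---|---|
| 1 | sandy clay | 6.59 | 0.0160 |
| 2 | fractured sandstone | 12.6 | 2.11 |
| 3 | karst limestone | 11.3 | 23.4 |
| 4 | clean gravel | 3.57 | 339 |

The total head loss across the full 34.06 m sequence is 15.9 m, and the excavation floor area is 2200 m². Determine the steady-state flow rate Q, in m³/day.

Flow is perpendicular to layering, so the layers act in series and the equivalent K is the thickness-weighted harmonic mean.
Total thickness L = 6.59 + 12.6 + 11.3 + 3.57 = 34.06 m.
Σ(b_i/K_i) = 6.59/0.0160 + 12.6/2.11 + 11.3/23.4 + 3.57/339 = 418.3 d.
K_eq = L / Σ(b_i/K_i) = 34.06 / 418.3 = 0.08142 m/day.
Q = K_eq · A · (Δh/L) = 0.08142 × 2200 × (15.9/34.06) = 83.62 m³/day.

83.6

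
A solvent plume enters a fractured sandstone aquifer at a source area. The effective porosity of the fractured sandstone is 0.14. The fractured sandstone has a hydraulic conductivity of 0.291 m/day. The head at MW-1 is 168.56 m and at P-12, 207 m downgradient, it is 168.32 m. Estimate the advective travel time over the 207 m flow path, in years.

Hydraulic gradient i = (168.56 − 168.32) / 207 = 0.24 / 207 = 0.001159.
Darcy flux q = K · i = 0.2910 × 0.001159 = 0.0003374 m/day.
Seepage velocity v = q / n_e = 0.0003374 / 0.14 = 0.002410 m/day.
Travel time t = L / v = 207 / 0.002410 = 85894 days = 235.2 years.

235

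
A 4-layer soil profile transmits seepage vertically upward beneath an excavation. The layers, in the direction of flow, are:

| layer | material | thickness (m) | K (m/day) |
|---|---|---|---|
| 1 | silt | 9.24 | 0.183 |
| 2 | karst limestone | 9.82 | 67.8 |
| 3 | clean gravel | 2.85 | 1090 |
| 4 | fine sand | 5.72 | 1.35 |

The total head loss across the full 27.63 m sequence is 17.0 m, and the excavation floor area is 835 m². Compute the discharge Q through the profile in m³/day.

Flow is perpendicular to layering, so the layers act in series and the equivalent K is the thickness-weighted harmonic mean.
Total thickness L = 9.24 + 9.82 + 2.85 + 5.72 = 27.63 m.
Σ(b_i/K_i) = 9.24/0.183 + 9.82/67.8 + 2.85/1090 + 5.72/1.35 = 54.88 d.
K_eq = L / Σ(b_i/K_i) = 27.63 / 54.88 = 0.5035 m/day.
Q = K_eq · A · (Δh/L) = 0.5035 × 835 × (17.0/27.63) = 258.7 m³/day.

259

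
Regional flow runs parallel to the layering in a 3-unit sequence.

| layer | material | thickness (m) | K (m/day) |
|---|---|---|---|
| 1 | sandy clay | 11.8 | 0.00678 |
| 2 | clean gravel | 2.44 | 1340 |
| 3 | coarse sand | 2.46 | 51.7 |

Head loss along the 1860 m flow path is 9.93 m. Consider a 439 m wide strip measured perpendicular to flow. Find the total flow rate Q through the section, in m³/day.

7960

Flow is parallel to layering, so each bed carries its own Darcy discharge and the transmissivities add.
Σ(K_i·b_i) = 0.00678×11.8 + 1340×2.44 + 51.7×2.46 = 3397 m²/day.
Hydraulic gradient i = Δh / L = 9.93 / 1860 = 0.005339.
Q = Σ(K_i·b_i) · W · i = 3397 × 439 × 0.005339 = 7961 m³/day.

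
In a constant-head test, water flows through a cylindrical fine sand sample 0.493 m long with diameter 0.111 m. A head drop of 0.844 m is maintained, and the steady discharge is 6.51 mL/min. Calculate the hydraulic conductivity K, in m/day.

Cross-sectional area A = π·(d/2)² = π × (0.111/2)² = 0.009677 m².
Convert discharge: 6.51 mL/min = 1.085e-07 m³/s.
Darcy's law rearranged: K = Q·L / (A·Δh) = 1.085e-07 × 0.493 / (0.009677 × 0.844) = 6.549e-06 m/s = 0.5659 m/day.

0.566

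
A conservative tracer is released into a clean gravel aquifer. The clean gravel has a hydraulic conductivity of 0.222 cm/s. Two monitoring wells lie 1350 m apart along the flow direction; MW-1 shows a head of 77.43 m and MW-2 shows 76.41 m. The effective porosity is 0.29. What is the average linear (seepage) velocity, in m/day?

0.500

Convert K: 0.222 cm/s × 864 = 191.8 m/day.
Hydraulic gradient i = (77.43 − 76.41) / 1350 = 1.02 / 1350 = 0.0007556.
Darcy flux q = K · i = 191.8 × 0.0007556 = 0.1449 m/day.
Seepage velocity v = q / n_e = 0.1449 / 0.29 = 0.4997 m/day.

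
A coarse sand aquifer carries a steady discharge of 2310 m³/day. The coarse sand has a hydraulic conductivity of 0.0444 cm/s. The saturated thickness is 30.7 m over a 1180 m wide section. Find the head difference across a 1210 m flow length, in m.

2.01

Convert K: 0.0444 cm/s × 864 = 38.36 m/day.
Cross-sectional area A = 1180 × 30.7 = 36226 m².
From Q = K·A·i, i = Q / (K·A) = 2310 / (38.36 × 36226) = 0.001662.
Head loss Δh = i · L = 0.001662 × 1210 = 2.011 m.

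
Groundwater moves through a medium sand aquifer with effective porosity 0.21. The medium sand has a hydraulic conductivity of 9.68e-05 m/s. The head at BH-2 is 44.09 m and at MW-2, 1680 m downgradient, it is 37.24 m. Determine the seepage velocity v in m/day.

0.162

Convert K: 9.68e-05 m/s × 86400 = 8.364 m/day.
Hydraulic gradient i = (44.09 − 37.24) / 1680 = 6.85 / 1680 = 0.004077.
Darcy flux q = K · i = 8.364 × 0.004077 = 0.03410 m/day.
Seepage velocity v = q / n_e = 0.03410 / 0.21 = 0.1624 m/day.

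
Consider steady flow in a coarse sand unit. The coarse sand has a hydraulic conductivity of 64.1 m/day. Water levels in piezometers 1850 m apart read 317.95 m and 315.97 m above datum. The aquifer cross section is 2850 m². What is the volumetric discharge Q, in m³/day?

196

Hydraulic gradient i = (317.95 − 315.97) / 1850 = 1.98 / 1850 = 0.001070.
Darcy's law: Q = K · A · i = 64.10 × 2850 × 0.001070 = 195.5 m³/day.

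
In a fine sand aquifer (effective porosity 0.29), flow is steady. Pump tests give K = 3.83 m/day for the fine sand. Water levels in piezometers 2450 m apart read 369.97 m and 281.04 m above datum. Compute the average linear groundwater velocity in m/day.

Hydraulic gradient i = (369.97 − 281.04) / 2450 = 88.93 / 2450 = 0.03630.
Darcy flux q = K · i = 3.830 × 0.03630 = 0.1390 m/day.
Seepage velocity v = q / n_e = 0.1390 / 0.29 = 0.4794 m/day.

0.479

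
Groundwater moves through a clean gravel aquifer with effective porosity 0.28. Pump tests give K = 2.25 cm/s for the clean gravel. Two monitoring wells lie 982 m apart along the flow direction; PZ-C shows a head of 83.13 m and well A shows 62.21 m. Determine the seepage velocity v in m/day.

Convert K: 2.25 cm/s × 864 = 1944 m/day.
Hydraulic gradient i = (83.13 − 62.21) / 982 = 20.92 / 982 = 0.02130.
Darcy flux q = K · i = 1944 × 0.02130 = 41.41 m/day.
Seepage velocity v = q / n_e = 41.41 / 0.28 = 147.9 m/day.

148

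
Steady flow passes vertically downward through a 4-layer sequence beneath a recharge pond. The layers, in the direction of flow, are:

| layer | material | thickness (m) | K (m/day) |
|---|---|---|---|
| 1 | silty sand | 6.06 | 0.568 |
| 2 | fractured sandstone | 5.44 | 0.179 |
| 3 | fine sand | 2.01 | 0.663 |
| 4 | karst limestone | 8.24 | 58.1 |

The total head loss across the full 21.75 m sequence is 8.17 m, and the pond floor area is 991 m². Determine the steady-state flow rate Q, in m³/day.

Flow is perpendicular to layering, so the layers act in series and the equivalent K is the thickness-weighted harmonic mean.
Total thickness L = 6.06 + 5.44 + 2.01 + 8.24 = 21.75 m.
Σ(b_i/K_i) = 6.06/0.568 + 5.44/0.179 + 2.01/0.663 + 8.24/58.1 = 44.23 d.
K_eq = L / Σ(b_i/K_i) = 21.75 / 44.23 = 0.4917 m/day.
Q = K_eq · A · (Δh/L) = 0.4917 × 991 × (8.17/21.75) = 183.0 m³/day.

183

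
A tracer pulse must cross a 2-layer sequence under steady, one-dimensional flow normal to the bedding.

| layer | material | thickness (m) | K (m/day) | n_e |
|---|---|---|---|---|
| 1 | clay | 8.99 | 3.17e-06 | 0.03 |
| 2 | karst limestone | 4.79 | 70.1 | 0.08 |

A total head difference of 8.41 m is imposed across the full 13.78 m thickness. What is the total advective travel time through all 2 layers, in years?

With flow normal to the layers, continuity requires the same specific discharge q through every layer.
Σ(b_i/K_i) = 8.99/3.17e-06 + 4.79/70.1 = 2.836e+06 d.
q = Δh / Σ(b_i/K_i) = 8.41 / 2.836e+06 = 2.965e-06 m/day.
In each layer the seepage velocity is v_i = q/n_i, so the layer transit time is t_i = b_i·n_i / q:
  layer 1 (clay): t_1 = 8.99 × 0.03 / 2.965e-06 = 90946 d
  layer 2 (karst limestone): t_2 = 4.79 × 0.08 / 2.965e-06 = 1.292e+05 d
Total t = Σ t_i = 2.202e+05 days = 602.8 years.

603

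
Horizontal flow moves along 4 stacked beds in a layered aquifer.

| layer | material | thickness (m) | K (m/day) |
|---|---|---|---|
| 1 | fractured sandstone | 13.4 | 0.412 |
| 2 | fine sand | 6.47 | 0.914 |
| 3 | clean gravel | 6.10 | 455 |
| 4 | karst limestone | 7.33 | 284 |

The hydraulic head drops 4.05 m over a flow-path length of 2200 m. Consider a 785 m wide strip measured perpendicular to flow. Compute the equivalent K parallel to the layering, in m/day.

146

Flow is parallel to layering, so each bed carries its own Darcy discharge and the transmissivities add.
Σ(K_i·b_i) = 0.412×13.4 + 0.914×6.47 + 455×6.10 + 284×7.33 = 4869 m²/day.
Total thickness b = 33.30 m, so K_eq = Σ(K_i·b_i)/b = 146.2 m/day.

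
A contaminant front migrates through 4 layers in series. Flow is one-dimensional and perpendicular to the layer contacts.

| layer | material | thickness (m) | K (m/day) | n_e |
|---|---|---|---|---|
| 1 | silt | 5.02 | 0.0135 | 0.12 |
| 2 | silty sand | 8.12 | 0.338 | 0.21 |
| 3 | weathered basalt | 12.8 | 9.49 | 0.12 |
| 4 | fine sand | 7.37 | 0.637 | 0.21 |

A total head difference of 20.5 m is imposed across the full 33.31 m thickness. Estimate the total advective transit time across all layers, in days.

108

With flow normal to the layers, continuity requires the same specific discharge q through every layer.
Σ(b_i/K_i) = 5.02/0.0135 + 8.12/0.338 + 12.8/9.49 + 7.37/0.637 = 408.8 d.
q = Δh / Σ(b_i/K_i) = 20.5 / 408.8 = 0.05015 m/day.
In each layer the seepage velocity is v_i = q/n_i, so the layer transit time is t_i = b_i·n_i / q:
  layer 1 (silt): t_1 = 5.02 × 0.12 / 0.05015 = 12.01 d
  layer 2 (silty sand): t_2 = 8.12 × 0.21 / 0.05015 = 34.00 d
  layer 3 (weathered basalt): t_3 = 12.8 × 0.12 / 0.05015 = 30.63 d
  layer 4 (fine sand): t_4 = 7.37 × 0.21 / 0.05015 = 30.86 d
Total t = Σ t_i = 107.5 days.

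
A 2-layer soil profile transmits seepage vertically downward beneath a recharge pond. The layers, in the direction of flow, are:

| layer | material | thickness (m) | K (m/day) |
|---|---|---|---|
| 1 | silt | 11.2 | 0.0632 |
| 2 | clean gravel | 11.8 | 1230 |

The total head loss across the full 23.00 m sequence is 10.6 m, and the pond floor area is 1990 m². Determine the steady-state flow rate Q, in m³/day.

Flow is perpendicular to layering, so the layers act in series and the equivalent K is the thickness-weighted harmonic mean.
Total thickness L = 11.2 + 11.8 = 23.00 m.
Σ(b_i/K_i) = 11.2/0.0632 + 11.8/1230 = 177.2 d.
K_eq = L / Σ(b_i/K_i) = 23.00 / 177.2 = 0.1298 m/day.
Q = K_eq · A · (Δh/L) = 0.1298 × 1990 × (10.6/23.00) = 119.0 m³/day.

119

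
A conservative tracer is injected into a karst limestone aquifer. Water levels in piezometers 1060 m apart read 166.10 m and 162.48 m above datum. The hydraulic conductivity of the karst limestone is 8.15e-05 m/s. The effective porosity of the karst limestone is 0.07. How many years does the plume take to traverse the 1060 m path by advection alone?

Convert K: 8.15e-05 m/s × 86400 = 7.042 m/day.
Hydraulic gradient i = (166.10 − 162.48) / 1060 = 3.62 / 1060 = 0.003415.
Darcy flux q = K · i = 7.042 × 0.003415 = 0.02405 m/day.
Seepage velocity v = q / n_e = 0.02405 / 0.07 = 0.3435 m/day.
Travel time t = L / v = 1060 / 0.3435 = 3086 days = 8.448 years.

8.45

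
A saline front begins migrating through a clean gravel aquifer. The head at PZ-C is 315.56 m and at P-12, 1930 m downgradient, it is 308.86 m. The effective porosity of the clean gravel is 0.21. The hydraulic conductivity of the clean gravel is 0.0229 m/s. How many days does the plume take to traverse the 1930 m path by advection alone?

Convert K: 0.0229 m/s × 86400 = 1979 m/day.
Hydraulic gradient i = (315.56 − 308.86) / 1930 = 6.7 / 1930 = 0.003472.
Darcy flux q = K · i = 1979 × 0.003472 = 6.869 m/day.
Seepage velocity v = q / n_e = 6.869 / 0.21 = 32.71 m/day.
Travel time t = L / v = 1930 / 32.71 = 59.01 days.

59.0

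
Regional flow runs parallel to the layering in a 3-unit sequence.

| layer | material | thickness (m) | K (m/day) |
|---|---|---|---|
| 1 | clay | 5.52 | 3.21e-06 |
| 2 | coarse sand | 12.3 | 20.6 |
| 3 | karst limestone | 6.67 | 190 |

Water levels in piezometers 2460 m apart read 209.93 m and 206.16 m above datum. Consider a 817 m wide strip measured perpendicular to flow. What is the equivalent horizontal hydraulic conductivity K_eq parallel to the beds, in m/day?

Flow is parallel to layering, so each bed carries its own Darcy discharge and the transmissivities add.
Σ(K_i·b_i) = 3.21e-06×5.52 + 20.6×12.3 + 190×6.67 = 1521 m²/day.
Total thickness b = 24.49 m, so K_eq = Σ(K_i·b_i)/b = 62.09 m/day.

62.1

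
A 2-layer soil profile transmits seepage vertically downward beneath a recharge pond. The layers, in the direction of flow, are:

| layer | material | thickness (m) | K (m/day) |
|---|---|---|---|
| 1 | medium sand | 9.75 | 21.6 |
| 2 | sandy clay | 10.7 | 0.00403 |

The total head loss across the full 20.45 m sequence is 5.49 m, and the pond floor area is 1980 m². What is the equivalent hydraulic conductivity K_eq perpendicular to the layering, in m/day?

Flow is perpendicular to layering, so the layers act in series and the equivalent K is the thickness-weighted harmonic mean.
Total thickness L = 9.75 + 10.7 = 20.45 m.
Σ(b_i/K_i) = 9.75/21.6 + 10.7/0.00403 = 2656 d.
K_eq = L / Σ(b_i/K_i) = 20.45 / 2656 = 0.007701 m/day.

0.00770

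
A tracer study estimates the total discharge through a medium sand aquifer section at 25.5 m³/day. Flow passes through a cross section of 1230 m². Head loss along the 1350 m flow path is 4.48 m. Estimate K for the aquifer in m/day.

Hydraulic gradient i = Δh / L = 4.48 / 1350 = 0.003319.
From Q = K·A·i, K = Q / (A·i) = 25.5 / (1230 × 0.003319) = 6.247 m/day.

6.25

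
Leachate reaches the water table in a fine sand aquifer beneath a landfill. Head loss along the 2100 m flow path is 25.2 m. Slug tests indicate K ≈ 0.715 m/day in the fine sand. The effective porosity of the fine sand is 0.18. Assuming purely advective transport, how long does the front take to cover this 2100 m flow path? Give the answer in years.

Hydraulic gradient i = Δh / L = 25.2 / 2100 = 0.01200.
Darcy flux q = K · i = 0.7150 × 0.01200 = 0.008580 m/day.
Seepage velocity v = q / n_e = 0.008580 / 0.18 = 0.04767 m/day.
Travel time t = L / v = 2100 / 0.04767 = 44056 days = 120.6 years.

121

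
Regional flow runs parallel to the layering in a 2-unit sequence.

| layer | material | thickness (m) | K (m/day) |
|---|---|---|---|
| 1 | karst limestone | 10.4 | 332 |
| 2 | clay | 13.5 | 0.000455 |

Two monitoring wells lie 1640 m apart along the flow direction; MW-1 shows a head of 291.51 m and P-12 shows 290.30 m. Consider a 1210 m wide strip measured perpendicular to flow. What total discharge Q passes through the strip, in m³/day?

Flow is parallel to layering, so each bed carries its own Darcy discharge and the transmissivities add.
Σ(K_i·b_i) = 332×10.4 + 0.000455×13.5 = 3453 m²/day.
Hydraulic gradient i = (291.51 − 290.30) / 1640 = 1.21 / 1640 = 0.0007378.
Q = Σ(K_i·b_i) · W · i = 3453 × 1210 × 0.0007378 = 3082 m³/day.

3080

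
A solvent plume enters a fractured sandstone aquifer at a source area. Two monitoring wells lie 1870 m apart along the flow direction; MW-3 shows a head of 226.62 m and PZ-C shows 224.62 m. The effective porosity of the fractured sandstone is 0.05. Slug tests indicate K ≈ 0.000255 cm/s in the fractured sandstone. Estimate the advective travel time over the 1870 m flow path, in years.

Convert K: 0.000255 cm/s × 864 = 0.2203 m/day.
Hydraulic gradient i = (226.62 − 224.62) / 1870 = 2 / 1870 = 0.001070.
Darcy flux q = K · i = 0.2203 × 0.001070 = 0.0002356 m/day.
Seepage velocity v = q / n_e = 0.0002356 / 0.05 = 0.004713 m/day.
Travel time t = L / v = 1870 / 0.004713 = 3.968e+05 days = 1086 years.

1090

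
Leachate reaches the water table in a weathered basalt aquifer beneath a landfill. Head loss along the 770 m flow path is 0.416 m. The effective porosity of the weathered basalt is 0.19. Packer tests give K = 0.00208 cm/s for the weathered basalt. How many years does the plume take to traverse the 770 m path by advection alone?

Convert K: 0.00208 cm/s × 864 = 1.797 m/day.
Hydraulic gradient i = Δh / L = 0.416 / 770 = 0.0005403.
Darcy flux q = K · i = 1.797 × 0.0005403 = 0.0009709 m/day.
Seepage velocity v = q / n_e = 0.0009709 / 0.19 = 0.005110 m/day.
Travel time t = L / v = 770 / 0.005110 = 1.507e+05 days = 412.5 years.

413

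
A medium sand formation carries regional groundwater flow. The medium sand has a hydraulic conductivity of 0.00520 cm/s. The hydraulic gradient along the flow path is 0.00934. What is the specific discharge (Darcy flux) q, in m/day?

0.0420

Convert K: 0.00520 cm/s × 864 = 4.493 m/day.
Hydraulic gradient i = 0.00934.
Specific discharge q = K · i = 4.493 × 0.009340 = 0.04196 m/day.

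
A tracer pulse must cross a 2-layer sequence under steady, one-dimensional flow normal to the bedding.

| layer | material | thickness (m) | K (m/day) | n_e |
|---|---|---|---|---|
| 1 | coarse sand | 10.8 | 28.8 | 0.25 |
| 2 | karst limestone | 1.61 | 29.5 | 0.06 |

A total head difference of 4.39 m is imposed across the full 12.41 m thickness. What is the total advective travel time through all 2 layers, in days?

0.274

With flow normal to the layers, continuity requires the same specific discharge q through every layer.
Σ(b_i/K_i) = 10.8/28.8 + 1.61/29.5 = 0.4296 d.
q = Δh / Σ(b_i/K_i) = 4.39 / 0.4296 = 10.22 m/day.
In each layer the seepage velocity is v_i = q/n_i, so the layer transit time is t_i = b_i·n_i / q:
  layer 1 (coarse sand): t_1 = 10.8 × 0.25 / 10.22 = 0.2642 d
  layer 2 (karst limestone): t_2 = 1.61 × 0.06 / 10.22 = 0.009453 d
Total t = Σ t_i = 0.2737 days.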